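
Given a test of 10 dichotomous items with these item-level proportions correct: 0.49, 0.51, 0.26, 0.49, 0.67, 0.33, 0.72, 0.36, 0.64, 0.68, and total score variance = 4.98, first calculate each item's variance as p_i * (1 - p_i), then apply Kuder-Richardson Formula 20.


For each item, compute p_i * q_i:
  Item 1: 0.49 * 0.51 = 0.2499
  Item 2: 0.51 * 0.49 = 0.2499
  Item 3: 0.26 * 0.74 = 0.1924
  Item 4: 0.49 * 0.51 = 0.2499
  Item 5: 0.67 * 0.33 = 0.2211
  Item 6: 0.33 * 0.67 = 0.2211
  Item 7: 0.72 * 0.28 = 0.2016
  Item 8: 0.36 * 0.64 = 0.2304
  Item 9: 0.64 * 0.36 = 0.2304
  Item 10: 0.68 * 0.32 = 0.2176
Sum(p_i * q_i) = 0.2499 + 0.2499 + 0.1924 + 0.2499 + 0.2211 + 0.2211 + 0.2016 + 0.2304 + 0.2304 + 0.2176 = 2.2643
KR-20 = (k/(k-1)) * (1 - Sum(p_i*q_i) / Var_total)
= (10/9) * (1 - 2.2643/4.98)
= 1.1111 * 0.5453
KR-20 = 0.6059

0.6059


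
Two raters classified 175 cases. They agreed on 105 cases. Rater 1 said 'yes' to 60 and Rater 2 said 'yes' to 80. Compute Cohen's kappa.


P_o = 105/175 = 0.6
P_e = (60*80 + 115*95) / 30625 = 0.513469
kappa = (P_o - P_e) / (1 - P_e)
kappa = (0.6 - 0.513469) / (1 - 0.513469)
kappa = 0.1779

0.1779


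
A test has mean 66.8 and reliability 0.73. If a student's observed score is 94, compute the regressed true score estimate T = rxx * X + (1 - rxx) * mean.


T_est = rxx * X + (1 - rxx) * mean
T_est = 0.73 * 94 + 0.27 * 66.8
T_est = 68.62 + 18.036
T_est = 86.656

86.656


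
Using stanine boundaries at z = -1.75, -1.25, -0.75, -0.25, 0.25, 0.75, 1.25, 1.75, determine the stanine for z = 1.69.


Stanine boundaries: [-1.75, -1.25, -0.75, -0.25, 0.25, 0.75, 1.25, 1.75]
z = 1.69
Check each boundary:
  z >= -1.75 -> could be stanine 2
  z >= -1.25 -> could be stanine 3
  z >= -0.75 -> could be stanine 4
  z >= -0.25 -> could be stanine 5
  z >= 0.25 -> could be stanine 6
  z >= 0.75 -> could be stanine 7
  z >= 1.25 -> could be stanine 8
  z < 1.75
Highest qualifying boundary gives stanine = 8

8


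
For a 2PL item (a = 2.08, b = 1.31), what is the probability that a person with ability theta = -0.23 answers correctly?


a*(theta - b) = 2.08 * (-0.23 - 1.31) = -3.2032
exp(--3.2032) = 24.6112
P = 1 / (1 + 24.6112)
P = 0.039

0.039


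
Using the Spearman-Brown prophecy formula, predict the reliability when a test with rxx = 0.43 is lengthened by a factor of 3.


r_new = (n * rxx) / (1 + (n-1) * rxx)
r_new = (3 * 0.43) / (1 + 2 * 0.43)
r_new = 1.29 / 1.86
r_new = 0.6935

0.6935


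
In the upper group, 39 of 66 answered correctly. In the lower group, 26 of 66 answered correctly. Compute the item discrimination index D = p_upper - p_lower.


p_upper = 39/66 = 0.5909
p_lower = 26/66 = 0.3939
D = 0.5909 - 0.3939 = 0.197

0.197


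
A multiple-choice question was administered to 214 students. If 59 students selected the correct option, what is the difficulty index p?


Item difficulty p = number correct / total examinees
p = 59 / 214
p = 0.2757

0.2757


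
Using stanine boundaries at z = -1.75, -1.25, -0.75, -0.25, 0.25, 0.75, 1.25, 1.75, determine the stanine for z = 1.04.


Stanine boundaries: [-1.75, -1.25, -0.75, -0.25, 0.25, 0.75, 1.25, 1.75]
z = 1.04
Check each boundary:
  z >= -1.75 -> could be stanine 2
  z >= -1.25 -> could be stanine 3
  z >= -0.75 -> could be stanine 4
  z >= -0.25 -> could be stanine 5
  z >= 0.25 -> could be stanine 6
  z >= 0.75 -> could be stanine 7
  z < 1.25
  z < 1.75
Highest qualifying boundary gives stanine = 7

7


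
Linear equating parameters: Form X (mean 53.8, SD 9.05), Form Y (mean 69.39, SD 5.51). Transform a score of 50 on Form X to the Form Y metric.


slope = SD_Y / SD_X = 5.51 / 9.05 ~ 0.6088
intercept = mean_Y - slope * mean_X = 69.39 - (5.51 / 9.05) * 53.8 ~ 36.6344
Y = slope * X + intercept. To avoid rounding drift from the rounded slope/intercept, evaluate the equivalent form Y = mean_Y + SD_Y * (X - mean_X) / SD_X at full precision:
Y = 69.39 + 5.51 * (50 - 53.8) / 9.05
Y = 69.39 - 5.51 * 3.8 / 9.05
Y = 69.39 - 20.938 / 9.05
Y = 69.39 - 2.3136
Y = 67.0764

67.0764


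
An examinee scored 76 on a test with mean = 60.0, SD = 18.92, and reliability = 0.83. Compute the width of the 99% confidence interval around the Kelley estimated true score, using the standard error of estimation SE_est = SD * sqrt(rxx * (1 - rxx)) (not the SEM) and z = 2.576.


True score estimate = 0.83*76 + 0.17*60.0 = 73.28
SE_est = SD * sqrt(rxx * (1 - rxx)) = 18.92 * sqrt(0.83 * 0.17) = 18.92 * sqrt(0.1411) = 7.106973
CI = T_est +/- z * SE_est, so width = 2 * z * SE_est = 2 * 2.576 * 7.106973
Width = 36.6151

36.6151


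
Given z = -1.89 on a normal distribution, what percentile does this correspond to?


CDF(z) = 0.5 * (1 + erf(z/sqrt(2)))
erf(-1.3364) = -0.9412
CDF = 0.0294
Percentile rank = 0.0294 * 100 = 2.94

2.94


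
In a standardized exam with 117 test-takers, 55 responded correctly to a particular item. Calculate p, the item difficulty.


Item difficulty p = number correct / total examinees
p = 55 / 117
p = 0.4701

0.4701


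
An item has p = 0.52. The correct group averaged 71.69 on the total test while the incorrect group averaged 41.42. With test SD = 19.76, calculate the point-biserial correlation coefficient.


q = 1 - p = 0.48
rpb = ((M1 - M0) / SD) * sqrt(p * q)
rpb = ((71.69 - 41.42) / 19.76) * sqrt(0.52 * 0.48)
rpb = 0.7653

0.7653


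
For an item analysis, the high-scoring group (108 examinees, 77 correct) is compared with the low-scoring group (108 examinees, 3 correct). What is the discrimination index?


p_upper = 77/108 = 0.713
p_lower = 3/108 = 0.0278
D = 0.713 - 0.0278 = 0.6852

0.6852


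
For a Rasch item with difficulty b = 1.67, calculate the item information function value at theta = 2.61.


P = 1/(1+exp(-(2.61-1.67))) = 0.7191
I = P*(1-P) = 0.7191 * 0.2809
I = 0.202

0.202


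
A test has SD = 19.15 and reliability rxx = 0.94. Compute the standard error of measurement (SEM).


SEM = SD * sqrt(1 - rxx)
SEM = 19.15 * sqrt(1 - 0.94)
SEM = 19.15 * sqrt(0.06) = 19.15 * 0.244949
SEM = 4.6908

4.6908


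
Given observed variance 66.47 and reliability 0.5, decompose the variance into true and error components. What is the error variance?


var_true = rxx * var_obs = 0.5 * 66.47 = 33.235
var_error = var_obs - var_true
var_error = 66.47 - 33.235
var_error = 33.235

33.235


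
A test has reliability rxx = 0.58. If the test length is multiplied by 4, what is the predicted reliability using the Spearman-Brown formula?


r_new = (n * rxx) / (1 + (n-1) * rxx)
r_new = (4 * 0.58) / (1 + 3 * 0.58)
r_new = 2.32 / 2.74
r_new = 0.8467

0.8467


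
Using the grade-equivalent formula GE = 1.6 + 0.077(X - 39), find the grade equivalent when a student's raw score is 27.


raw - median = 27 - 39 = -12
slope * diff = 0.077 * -12 = -0.924
GE = 1.6 + -0.924
GE = 0.676

0.676


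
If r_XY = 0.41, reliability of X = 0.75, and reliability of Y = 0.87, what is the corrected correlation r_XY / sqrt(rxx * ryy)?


r_corrected = rxy / sqrt(rxx * ryy)
= 0.41 / sqrt(0.75 * 0.87)
= 0.41 / sqrt(0.6525)
= 0.41 / 0.807775
r_corrected = 0.5076

0.5076


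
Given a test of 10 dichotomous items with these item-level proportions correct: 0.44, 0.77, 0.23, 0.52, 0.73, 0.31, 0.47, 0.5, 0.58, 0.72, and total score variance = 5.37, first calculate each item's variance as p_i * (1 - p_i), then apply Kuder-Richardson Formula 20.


For each item, compute p_i * q_i:
  Item 1: 0.44 * 0.56 = 0.2464
  Item 2: 0.77 * 0.23 = 0.1771
  Item 3: 0.23 * 0.77 = 0.1771
  Item 4: 0.52 * 0.48 = 0.2496
  Item 5: 0.73 * 0.27 = 0.1971
  Item 6: 0.31 * 0.69 = 0.2139
  Item 7: 0.47 * 0.53 = 0.2491
  Item 8: 0.5 * 0.5 = 0.25
  Item 9: 0.58 * 0.42 = 0.2436
  Item 10: 0.72 * 0.28 = 0.2016
Sum(p_i * q_i) = 0.2464 + 0.1771 + 0.1771 + 0.2496 + 0.1971 + 0.2139 + 0.2491 + 0.25 + 0.2436 + 0.2016 = 2.2055
KR-20 = (k/(k-1)) * (1 - Sum(p_i*q_i) / Var_total)
= (10/9) * (1 - 2.2055/5.37)
= 1.1111 * 0.5893
KR-20 = 0.6548

0.6548


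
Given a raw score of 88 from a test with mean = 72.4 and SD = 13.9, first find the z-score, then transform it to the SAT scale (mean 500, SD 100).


z = (X - mean) / SD = (88 - 72.4) / 13.9
z = 15.6 / 13.9
z = 1.1223
SAT-scale = SAT = 500 + 100z
Carry z at full precision (z = 15.6 / 13.9) into the conversion:
SAT-scale = 500 + 100 * (15.6 / 13.9) = 500 + 1560 / 13.9
SAT-scale = 500 + 112.2302
SAT-scale = 612.2302

612.2302


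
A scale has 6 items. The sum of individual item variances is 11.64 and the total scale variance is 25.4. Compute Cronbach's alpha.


alpha = (k/(k-1)) * (1 - sum(si^2)/s_total^2)
= (6/5) * (1 - 11.64/25.4)
alpha = 0.6501

0.6501


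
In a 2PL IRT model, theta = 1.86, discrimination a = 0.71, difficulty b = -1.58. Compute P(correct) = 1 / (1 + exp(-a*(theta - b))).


a*(theta - b) = 0.71 * (1.86 - -1.58) = 2.4424
exp(-2.4424) = 0.087
P = 1 / (1 + 0.087)
P = 0.92

0.92


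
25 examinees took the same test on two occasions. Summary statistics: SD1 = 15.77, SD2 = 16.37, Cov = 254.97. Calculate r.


r = cov(X,Y) / (SD_X * SD_Y)
r = 254.97 / (15.77 * 16.37)
r = 254.97 / 258.1549
r = 0.9877

0.9877


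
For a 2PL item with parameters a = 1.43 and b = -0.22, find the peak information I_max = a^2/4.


For 2PL, max info at theta = b = -0.22
I_max = a^2 / 4 = 1.43^2 / 4
= 2.0449 / 4
I_max = 0.5112

0.5112


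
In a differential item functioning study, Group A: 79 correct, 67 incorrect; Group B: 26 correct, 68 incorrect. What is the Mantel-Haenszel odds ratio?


Odds_A = 79/67 = 1.1791
Odds_B = 26/68 = 0.3824
OR = Odds_A / Odds_B = 1.1791 / 0.3824
Exactly, OR = (79 * 68) / (67 * 26) = 5372 / 1742
OR = 3.0838

3.0838


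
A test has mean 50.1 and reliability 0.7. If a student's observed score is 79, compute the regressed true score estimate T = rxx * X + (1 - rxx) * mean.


T_est = rxx * X + (1 - rxx) * mean
T_est = 0.7 * 79 + 0.3 * 50.1
T_est = 55.3 + 15.03
T_est = 70.33

70.33


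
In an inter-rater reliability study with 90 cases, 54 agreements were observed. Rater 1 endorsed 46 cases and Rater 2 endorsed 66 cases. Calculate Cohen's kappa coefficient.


P_o = 54/90 = 0.6
P_e = (46*66 + 44*24) / 8100 = 0.505185
kappa = (P_o - P_e) / (1 - P_e)
kappa = (0.6 - 0.505185) / (1 - 0.505185)
kappa = 0.1916

0.1916


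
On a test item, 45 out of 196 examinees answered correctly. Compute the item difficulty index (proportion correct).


Item difficulty p = number correct / total examinees
p = 45 / 196
p = 0.2296

0.2296


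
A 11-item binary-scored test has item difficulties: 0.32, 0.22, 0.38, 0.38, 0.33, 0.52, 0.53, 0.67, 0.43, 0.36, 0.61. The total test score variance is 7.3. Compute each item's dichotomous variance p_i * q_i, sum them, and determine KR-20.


For each item, compute p_i * q_i:
  Item 1: 0.32 * 0.68 = 0.2176
  Item 2: 0.22 * 0.78 = 0.1716
  Item 3: 0.38 * 0.62 = 0.2356
  Item 4: 0.38 * 0.62 = 0.2356
  Item 5: 0.33 * 0.67 = 0.2211
  Item 6: 0.52 * 0.48 = 0.2496
  Item 7: 0.53 * 0.47 = 0.2491
  Item 8: 0.67 * 0.33 = 0.2211
  Item 9: 0.43 * 0.57 = 0.2451
  Item 10: 0.36 * 0.64 = 0.2304
  Item 11: 0.61 * 0.39 = 0.2379
Sum(p_i * q_i) = 0.2176 + 0.1716 + 0.2356 + 0.2356 + 0.2211 + 0.2496 + 0.2491 + 0.2211 + 0.2451 + 0.2304 + 0.2379 = 2.5147
KR-20 = (k/(k-1)) * (1 - Sum(p_i*q_i) / Var_total)
= (11/10) * (1 - 2.5147/7.3)
= 1.1 * 0.6555
KR-20 = 0.7211

0.7211


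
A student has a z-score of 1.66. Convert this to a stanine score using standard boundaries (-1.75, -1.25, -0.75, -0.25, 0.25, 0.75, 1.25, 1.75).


Stanine boundaries: [-1.75, -1.25, -0.75, -0.25, 0.25, 0.75, 1.25, 1.75]
z = 1.66
Check each boundary:
  z >= -1.75 -> could be stanine 2
  z >= -1.25 -> could be stanine 3
  z >= -0.75 -> could be stanine 4
  z >= -0.25 -> could be stanine 5
  z >= 0.25 -> could be stanine 6
  z >= 0.75 -> could be stanine 7
  z >= 1.25 -> could be stanine 8
  z < 1.75
Highest qualifying boundary gives stanine = 8

8


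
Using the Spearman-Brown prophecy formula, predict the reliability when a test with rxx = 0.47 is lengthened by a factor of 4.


r_new = (n * rxx) / (1 + (n-1) * rxx)
r_new = (4 * 0.47) / (1 + 3 * 0.47)
r_new = 1.88 / 2.41
r_new = 0.7801

0.7801


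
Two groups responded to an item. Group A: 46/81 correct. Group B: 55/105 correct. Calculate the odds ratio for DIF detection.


Odds_A = 46/35 = 1.3143
Odds_B = 55/50 = 1.1
OR = Odds_A / Odds_B = 1.3143 / 1.1
Exactly, OR = (46 * 50) / (35 * 55) = 2300 / 1925
OR = 1.1948

1.1948


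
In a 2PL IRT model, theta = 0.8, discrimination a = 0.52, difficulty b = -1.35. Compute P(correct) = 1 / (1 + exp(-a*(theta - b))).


a*(theta - b) = 0.52 * (0.8 - -1.35) = 1.118
exp(-1.118) = 0.3269
P = 1 / (1 + 0.3269)
P = 0.7536

0.7536


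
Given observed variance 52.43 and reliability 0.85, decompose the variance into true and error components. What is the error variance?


var_true = rxx * var_obs = 0.85 * 52.43 = 44.5655
var_error = var_obs - var_true
var_error = 52.43 - 44.5655
var_error = 7.8645

7.8645


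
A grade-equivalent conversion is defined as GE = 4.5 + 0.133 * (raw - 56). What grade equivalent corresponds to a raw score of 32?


raw - median = 32 - 56 = -24
slope * diff = 0.133 * -24 = -3.192
GE = 4.5 + -3.192
GE = 1.308

1.308


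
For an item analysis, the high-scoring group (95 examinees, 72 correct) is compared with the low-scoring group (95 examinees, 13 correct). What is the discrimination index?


p_upper = 72/95 = 0.7579
p_lower = 13/95 = 0.1368
D = 0.7579 - 0.1368 = 0.6211

0.6211


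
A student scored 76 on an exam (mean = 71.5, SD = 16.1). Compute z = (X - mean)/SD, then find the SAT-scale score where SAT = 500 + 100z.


z = (X - mean) / SD = (76 - 71.5) / 16.1
z = 4.5 / 16.1
z = 0.2795
SAT-scale = SAT = 500 + 100z
Carry z at full precision (z = 4.5 / 16.1) into the conversion:
SAT-scale = 500 + 100 * (4.5 / 16.1) = 500 + 450 / 16.1
SAT-scale = 500 + 27.9503
SAT-scale = 527.9503

527.9503


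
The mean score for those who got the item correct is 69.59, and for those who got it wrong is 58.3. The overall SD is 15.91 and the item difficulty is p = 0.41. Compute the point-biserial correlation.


q = 1 - p = 0.59
rpb = ((M1 - M0) / SD) * sqrt(p * q)
rpb = ((69.59 - 58.3) / 15.91) * sqrt(0.41 * 0.59)
rpb = 0.349

0.349


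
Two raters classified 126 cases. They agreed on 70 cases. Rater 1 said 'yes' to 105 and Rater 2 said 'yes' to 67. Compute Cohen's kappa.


P_o = 70/126 = 0.555556
P_e = (105*67 + 21*59) / 15876 = 0.521164
kappa = (P_o - P_e) / (1 - P_e)
kappa = (0.555556 - 0.521164) / (1 - 0.521164)
kappa = 0.0718

0.0718


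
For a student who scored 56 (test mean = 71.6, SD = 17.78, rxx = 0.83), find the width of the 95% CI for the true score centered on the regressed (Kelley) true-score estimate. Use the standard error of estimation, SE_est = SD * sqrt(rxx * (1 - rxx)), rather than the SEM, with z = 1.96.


True score estimate = 0.83*56 + 0.17*71.6 = 58.652
SE_est = SD * sqrt(rxx * (1 - rxx)) = 17.78 * sqrt(0.83 * 0.17) = 17.78 * sqrt(0.1411) = 6.678751
CI = T_est +/- z * SE_est, so width = 2 * z * SE_est = 2 * 1.96 * 6.678751
Width = 26.1807

26.1807


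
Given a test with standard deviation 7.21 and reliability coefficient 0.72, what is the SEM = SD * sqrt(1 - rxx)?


SEM = SD * sqrt(1 - rxx)
SEM = 7.21 * sqrt(1 - 0.72)
SEM = 7.21 * sqrt(0.28) = 7.21 * 0.52915
SEM = 3.8152

3.8152


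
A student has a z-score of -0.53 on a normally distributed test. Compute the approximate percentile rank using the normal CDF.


CDF(z) = 0.5 * (1 + erf(z/sqrt(2)))
erf(-0.3748) = -0.4039
CDF = 0.2981
Percentile rank = 0.2981 * 100 = 29.81

29.81


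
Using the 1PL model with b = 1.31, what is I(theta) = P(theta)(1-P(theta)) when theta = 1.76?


P = 1/(1+exp(-(1.76-1.31))) = 0.6106
I = P*(1-P) = 0.6106 * 0.3894
I = 0.2378

0.2378


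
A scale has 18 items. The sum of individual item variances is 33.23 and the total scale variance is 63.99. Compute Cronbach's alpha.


alpha = (k/(k-1)) * (1 - sum(si^2)/s_total^2)
= (18/17) * (1 - 33.23/63.99)
alpha = 0.509

0.509


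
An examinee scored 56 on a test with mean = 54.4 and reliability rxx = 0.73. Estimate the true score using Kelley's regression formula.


T_est = rxx * X + (1 - rxx) * mean
T_est = 0.73 * 56 + 0.27 * 54.4
T_est = 40.88 + 14.688
T_est = 55.568

55.568


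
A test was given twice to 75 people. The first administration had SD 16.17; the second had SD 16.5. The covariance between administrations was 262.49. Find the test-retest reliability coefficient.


r = cov(X,Y) / (SD_X * SD_Y)
r = 262.49 / (16.17 * 16.5)
r = 262.49 / 266.805
r = 0.9838

0.9838


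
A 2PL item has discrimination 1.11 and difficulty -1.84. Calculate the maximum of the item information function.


For 2PL, max info at theta = b = -1.84
I_max = a^2 / 4 = 1.11^2 / 4
= 1.2321 / 4
I_max = 0.308

0.308


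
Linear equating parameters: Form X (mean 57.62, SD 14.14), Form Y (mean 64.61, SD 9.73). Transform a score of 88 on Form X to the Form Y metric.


slope = SD_Y / SD_X = 9.73 / 14.14 ~ 0.6881
intercept = mean_Y - slope * mean_X = 64.61 - (9.73 / 14.14) * 57.62 ~ 24.9606
Y = slope * X + intercept. To avoid rounding drift from the rounded slope/intercept, evaluate the equivalent form Y = mean_Y + SD_Y * (X - mean_X) / SD_X at full precision:
Y = 64.61 + 9.73 * (88 - 57.62) / 14.14
Y = 64.61 + 9.73 * 30.38 / 14.14
Y = 64.61 + 295.5974 / 14.14
Y = 64.61 + 20.905
Y = 85.515

85.515


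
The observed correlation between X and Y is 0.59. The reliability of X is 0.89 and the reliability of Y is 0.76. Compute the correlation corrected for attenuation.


r_corrected = rxy / sqrt(rxx * ryy)
= 0.59 / sqrt(0.89 * 0.76)
= 0.59 / sqrt(0.6764)
= 0.59 / 0.822435
r_corrected = 0.7174

0.7174


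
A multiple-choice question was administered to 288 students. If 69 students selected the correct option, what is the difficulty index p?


Item difficulty p = number correct / total examinees
p = 69 / 288
p = 0.2396

0.2396


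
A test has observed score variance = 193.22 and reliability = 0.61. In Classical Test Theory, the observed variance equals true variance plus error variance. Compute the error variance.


var_true = rxx * var_obs = 0.61 * 193.22 = 117.8642
var_error = var_obs - var_true
var_error = 193.22 - 117.8642
var_error = 75.3558

75.3558


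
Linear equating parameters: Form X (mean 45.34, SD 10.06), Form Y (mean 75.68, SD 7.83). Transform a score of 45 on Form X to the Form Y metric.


slope = SD_Y / SD_X = 7.83 / 10.06 ~ 0.7783
intercept = mean_Y - slope * mean_X = 75.68 - (7.83 / 10.06) * 45.34 ~ 40.3905
Y = slope * X + intercept. To avoid rounding drift from the rounded slope/intercept, evaluate the equivalent form Y = mean_Y + SD_Y * (X - mean_X) / SD_X at full precision:
Y = 75.68 + 7.83 * (45 - 45.34) / 10.06
Y = 75.68 - 7.83 * 0.34 / 10.06
Y = 75.68 - 2.6622 / 10.06
Y = 75.68 - 0.2646
Y = 75.4154

75.4154


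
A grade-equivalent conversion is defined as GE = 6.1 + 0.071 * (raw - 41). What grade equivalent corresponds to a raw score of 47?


raw - median = 47 - 41 = 6
slope * diff = 0.071 * 6 = 0.426
GE = 6.1 + 0.426
GE = 6.526

6.526


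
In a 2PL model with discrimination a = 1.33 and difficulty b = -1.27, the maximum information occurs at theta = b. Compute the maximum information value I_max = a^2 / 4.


For 2PL, max info at theta = b = -1.27
I_max = a^2 / 4 = 1.33^2 / 4
= 1.7689 / 4
I_max = 0.4422

0.4422


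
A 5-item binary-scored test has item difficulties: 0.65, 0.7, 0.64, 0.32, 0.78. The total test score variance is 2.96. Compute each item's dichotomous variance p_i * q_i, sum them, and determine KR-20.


For each item, compute p_i * q_i:
  Item 1: 0.65 * 0.35 = 0.2275
  Item 2: 0.7 * 0.3 = 0.21
  Item 3: 0.64 * 0.36 = 0.2304
  Item 4: 0.32 * 0.68 = 0.2176
  Item 5: 0.78 * 0.22 = 0.1716
Sum(p_i * q_i) = 0.2275 + 0.21 + 0.2304 + 0.2176 + 0.1716 = 1.0571
KR-20 = (k/(k-1)) * (1 - Sum(p_i*q_i) / Var_total)
= (5/4) * (1 - 1.0571/2.96)
= 1.25 * 0.6429
KR-20 = 0.8036

0.8036


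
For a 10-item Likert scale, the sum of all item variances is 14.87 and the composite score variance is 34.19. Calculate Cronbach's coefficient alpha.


alpha = (k/(k-1)) * (1 - sum(si^2)/s_total^2)
= (10/9) * (1 - 14.87/34.19)
alpha = 0.6279

0.6279


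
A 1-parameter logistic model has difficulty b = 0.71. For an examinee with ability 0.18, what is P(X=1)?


theta - b = 0.18 - 0.71 = -0.53
exp(-(theta - b)) = exp(0.53) = 1.6989
P = 1 / (1 + 1.6989)
P = 0.3705

0.3705


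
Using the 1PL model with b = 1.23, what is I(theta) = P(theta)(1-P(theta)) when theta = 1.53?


P = 1/(1+exp(-(1.53-1.23))) = 0.5744
I = P*(1-P) = 0.5744 * 0.4256
I = 0.2445

0.2445


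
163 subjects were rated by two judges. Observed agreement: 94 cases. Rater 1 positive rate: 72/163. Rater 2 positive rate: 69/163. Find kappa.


P_o = 94/163 = 0.576687
P_e = (72*69 + 91*94) / 26569 = 0.508939
kappa = (P_o - P_e) / (1 - P_e)
kappa = (0.576687 - 0.508939) / (1 - 0.508939)
kappa = 0.138

0.138


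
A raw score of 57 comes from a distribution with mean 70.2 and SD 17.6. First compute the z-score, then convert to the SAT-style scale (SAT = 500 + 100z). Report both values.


z = (X - mean) / SD = (57 - 70.2) / 17.6
z = -13.2 / 17.6
z = -0.75
SAT-scale = SAT = 500 + 100z
Carry z at full precision (z = -13.2 / 17.6) into the conversion:
SAT-scale = 500 + 100 * (-13.2 / 17.6) = 500 + -1320 / 17.6
SAT-scale = 500 + -75.0
SAT-scale = 425.0

425.0


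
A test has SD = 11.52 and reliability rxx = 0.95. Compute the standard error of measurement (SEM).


SEM = SD * sqrt(1 - rxx)
SEM = 11.52 * sqrt(1 - 0.95)
SEM = 11.52 * sqrt(0.05) = 11.52 * 0.223607
SEM = 2.576

2.576


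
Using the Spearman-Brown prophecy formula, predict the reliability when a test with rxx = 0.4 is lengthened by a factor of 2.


r_new = (n * rxx) / (1 + (n-1) * rxx)
r_new = (2 * 0.4) / (1 + 1 * 0.4)
r_new = 0.8 / 1.4
r_new = 0.5714

0.5714


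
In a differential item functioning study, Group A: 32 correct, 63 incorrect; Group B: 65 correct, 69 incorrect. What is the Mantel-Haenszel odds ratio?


Odds_A = 32/63 = 0.5079
Odds_B = 65/69 = 0.942
OR = Odds_A / Odds_B = 0.5079 / 0.942
Exactly, OR = (32 * 69) / (63 * 65) = 2208 / 4095
OR = 0.5392

0.5392


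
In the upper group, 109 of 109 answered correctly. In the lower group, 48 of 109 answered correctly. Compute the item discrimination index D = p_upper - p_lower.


p_upper = 109/109 = 1.0
p_lower = 48/109 = 0.4404
D = 1.0 - 0.4404 = 0.5596

0.5596


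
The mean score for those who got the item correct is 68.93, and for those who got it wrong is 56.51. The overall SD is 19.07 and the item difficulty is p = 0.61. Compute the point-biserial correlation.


q = 1 - p = 0.39
rpb = ((M1 - M0) / SD) * sqrt(p * q)
rpb = ((68.93 - 56.51) / 19.07) * sqrt(0.61 * 0.39)
rpb = 0.3177

0.3177


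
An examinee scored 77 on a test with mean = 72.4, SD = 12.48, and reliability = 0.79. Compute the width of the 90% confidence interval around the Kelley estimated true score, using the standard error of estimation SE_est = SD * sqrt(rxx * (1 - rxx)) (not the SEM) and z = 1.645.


True score estimate = 0.79*77 + 0.21*72.4 = 76.034
SE_est = SD * sqrt(rxx * (1 - rxx)) = 12.48 * sqrt(0.79 * 0.21) = 12.48 * sqrt(0.1659) = 5.083207
CI = T_est +/- z * SE_est, so width = 2 * z * SE_est = 2 * 1.645 * 5.083207
Width = 16.7238

16.7238


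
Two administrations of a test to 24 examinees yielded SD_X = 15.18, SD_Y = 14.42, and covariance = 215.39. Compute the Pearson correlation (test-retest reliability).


r = cov(X,Y) / (SD_X * SD_Y)
r = 215.39 / (15.18 * 14.42)
r = 215.39 / 218.8956
r = 0.984

0.984


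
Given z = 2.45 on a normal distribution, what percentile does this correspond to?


CDF(z) = 0.5 * (1 + erf(z/sqrt(2)))
erf(1.7324) = 0.9857
CDF = 0.9929
Percentile rank = 0.9929 * 100 = 99.29

99.29


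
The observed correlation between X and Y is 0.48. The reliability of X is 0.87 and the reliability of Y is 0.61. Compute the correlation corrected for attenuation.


r_corrected = rxy / sqrt(rxx * ryy)
= 0.48 / sqrt(0.87 * 0.61)
= 0.48 / sqrt(0.5307)
= 0.48 / 0.728492
r_corrected = 0.6589

0.6589


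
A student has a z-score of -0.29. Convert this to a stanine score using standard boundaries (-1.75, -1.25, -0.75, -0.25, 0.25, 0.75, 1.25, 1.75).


Stanine boundaries: [-1.75, -1.25, -0.75, -0.25, 0.25, 0.75, 1.25, 1.75]
z = -0.29
Check each boundary:
  z >= -1.75 -> could be stanine 2
  z >= -1.25 -> could be stanine 3
  z >= -0.75 -> could be stanine 4
  z < -0.25
  z < 0.25
  z < 0.75
  z < 1.25
  z < 1.75
Highest qualifying boundary gives stanine = 4

4


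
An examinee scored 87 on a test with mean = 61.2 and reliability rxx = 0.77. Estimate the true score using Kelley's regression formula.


T_est = rxx * X + (1 - rxx) * mean
T_est = 0.77 * 87 + 0.23 * 61.2
T_est = 66.99 + 14.076
T_est = 81.066

81.066


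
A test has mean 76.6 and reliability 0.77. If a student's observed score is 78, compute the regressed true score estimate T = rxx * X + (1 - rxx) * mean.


T_est = rxx * X + (1 - rxx) * mean
T_est = 0.77 * 78 + 0.23 * 76.6
T_est = 60.06 + 17.618
T_est = 77.678

77.678


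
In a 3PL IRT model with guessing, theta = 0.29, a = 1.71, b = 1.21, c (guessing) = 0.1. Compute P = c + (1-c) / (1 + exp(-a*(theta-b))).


logit = 1.71*(0.29 - 1.21) = -1.5732
P* = 1/(1 + exp(--1.5732)) = 0.1718
P = 0.1 + (1 - 0.1) * 0.1718
P = 0.2546

0.2546


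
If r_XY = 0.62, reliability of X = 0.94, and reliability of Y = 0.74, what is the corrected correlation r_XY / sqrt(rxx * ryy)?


r_corrected = rxy / sqrt(rxx * ryy)
= 0.62 / sqrt(0.94 * 0.74)
= 0.62 / sqrt(0.6956)
= 0.62 / 0.834026
r_corrected = 0.7434

0.7434


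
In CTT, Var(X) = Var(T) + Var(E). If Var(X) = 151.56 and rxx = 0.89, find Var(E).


var_true = rxx * var_obs = 0.89 * 151.56 = 134.8884
var_error = var_obs - var_true
var_error = 151.56 - 134.8884
var_error = 16.6716

16.6716


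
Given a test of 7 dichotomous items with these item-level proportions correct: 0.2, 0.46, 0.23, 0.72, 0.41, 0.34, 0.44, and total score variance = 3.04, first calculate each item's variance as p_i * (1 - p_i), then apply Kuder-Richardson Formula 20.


For each item, compute p_i * q_i:
  Item 1: 0.2 * 0.8 = 0.16
  Item 2: 0.46 * 0.54 = 0.2484
  Item 3: 0.23 * 0.77 = 0.1771
  Item 4: 0.72 * 0.28 = 0.2016
  Item 5: 0.41 * 0.59 = 0.2419
  Item 6: 0.34 * 0.66 = 0.2244
  Item 7: 0.44 * 0.56 = 0.2464
Sum(p_i * q_i) = 0.16 + 0.2484 + 0.1771 + 0.2016 + 0.2419 + 0.2244 + 0.2464 = 1.4998
KR-20 = (k/(k-1)) * (1 - Sum(p_i*q_i) / Var_total)
= (7/6) * (1 - 1.4998/3.04)
= 1.1667 * 0.5066
KR-20 = 0.5911

0.5911


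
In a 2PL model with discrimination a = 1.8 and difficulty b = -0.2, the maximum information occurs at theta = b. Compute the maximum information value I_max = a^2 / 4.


For 2PL, max info at theta = b = -0.2
I_max = a^2 / 4 = 1.8^2 / 4
= 3.24 / 4
I_max = 0.81

0.81


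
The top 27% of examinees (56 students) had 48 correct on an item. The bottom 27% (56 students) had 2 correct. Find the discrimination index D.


p_upper = 48/56 = 0.8571
p_lower = 2/56 = 0.0357
D = 0.8571 - 0.0357 = 0.8214

0.8214


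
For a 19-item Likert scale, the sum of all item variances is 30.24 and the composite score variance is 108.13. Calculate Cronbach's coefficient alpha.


alpha = (k/(k-1)) * (1 - sum(si^2)/s_total^2)
= (19/18) * (1 - 30.24/108.13)
alpha = 0.7604

0.7604


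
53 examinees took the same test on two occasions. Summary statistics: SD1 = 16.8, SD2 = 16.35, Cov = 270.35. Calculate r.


r = cov(X,Y) / (SD_X * SD_Y)
r = 270.35 / (16.8 * 16.35)
r = 270.35 / 274.68
r = 0.9842

0.9842


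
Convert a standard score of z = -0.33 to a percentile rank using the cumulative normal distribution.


CDF(z) = 0.5 * (1 + erf(z/sqrt(2)))
erf(-0.2333) = -0.2586
CDF = 0.3707
Percentile rank = 0.3707 * 100 = 37.07

37.07


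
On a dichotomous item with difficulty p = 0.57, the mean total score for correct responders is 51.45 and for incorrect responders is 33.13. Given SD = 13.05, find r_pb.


q = 1 - p = 0.43
rpb = ((M1 - M0) / SD) * sqrt(p * q)
rpb = ((51.45 - 33.13) / 13.05) * sqrt(0.57 * 0.43)
rpb = 0.695

0.695


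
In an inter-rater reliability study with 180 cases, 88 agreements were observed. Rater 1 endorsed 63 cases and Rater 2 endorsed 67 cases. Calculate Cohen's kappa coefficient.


P_o = 88/180 = 0.488889
P_e = (63*67 + 117*113) / 32400 = 0.538333
kappa = (P_o - P_e) / (1 - P_e)
kappa = (0.488889 - 0.538333) / (1 - 0.538333)
kappa = -0.1071

-0.1071


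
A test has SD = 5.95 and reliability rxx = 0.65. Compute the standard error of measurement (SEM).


SEM = SD * sqrt(1 - rxx)
SEM = 5.95 * sqrt(1 - 0.65)
SEM = 5.95 * sqrt(0.35) = 5.95 * 0.591608
SEM = 3.5201

3.5201


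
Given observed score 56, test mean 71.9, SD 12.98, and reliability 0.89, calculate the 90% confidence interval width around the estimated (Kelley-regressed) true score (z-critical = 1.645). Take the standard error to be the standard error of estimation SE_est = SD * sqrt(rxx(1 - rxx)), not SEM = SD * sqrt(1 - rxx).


True score estimate = 0.89*56 + 0.11*71.9 = 57.749
SE_est = SD * sqrt(rxx * (1 - rxx)) = 12.98 * sqrt(0.89 * 0.11) = 12.98 * sqrt(0.0979) = 4.061309
CI = T_est +/- z * SE_est, so width = 2 * z * SE_est = 2 * 1.645 * 4.061309
Width = 13.3617

13.3617


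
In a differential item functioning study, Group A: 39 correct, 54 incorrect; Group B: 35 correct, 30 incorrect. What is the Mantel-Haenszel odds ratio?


Odds_A = 39/54 = 0.7222
Odds_B = 35/30 = 1.1667
OR = Odds_A / Odds_B = 0.7222 / 1.1667
Exactly, OR = (39 * 30) / (54 * 35) = 1170 / 1890
OR = 0.619

0.619


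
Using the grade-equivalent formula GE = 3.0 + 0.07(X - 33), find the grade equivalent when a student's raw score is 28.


raw - median = 28 - 33 = -5
slope * diff = 0.07 * -5 = -0.35
GE = 3.0 + -0.35
GE = 2.65

2.65


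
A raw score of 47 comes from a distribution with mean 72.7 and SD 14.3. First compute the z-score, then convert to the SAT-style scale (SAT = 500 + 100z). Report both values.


z = (X - mean) / SD = (47 - 72.7) / 14.3
z = -25.7 / 14.3
z = -1.7972
SAT-scale = SAT = 500 + 100z
Carry z at full precision (z = -25.7 / 14.3) into the conversion:
SAT-scale = 500 + 100 * (-25.7 / 14.3) = 500 + -2570 / 14.3
SAT-scale = 500 + -179.7203
SAT-scale = 320.2797

320.2797


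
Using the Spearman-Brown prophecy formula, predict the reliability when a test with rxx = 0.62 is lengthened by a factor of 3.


r_new = (n * rxx) / (1 + (n-1) * rxx)
r_new = (3 * 0.62) / (1 + 2 * 0.62)
r_new = 1.86 / 2.24
r_new = 0.8304

0.8304


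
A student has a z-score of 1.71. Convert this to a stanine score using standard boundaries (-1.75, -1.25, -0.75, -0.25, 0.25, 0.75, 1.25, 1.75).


Stanine boundaries: [-1.75, -1.25, -0.75, -0.25, 0.25, 0.75, 1.25, 1.75]
z = 1.71
Check each boundary:
  z >= -1.75 -> could be stanine 2
  z >= -1.25 -> could be stanine 3
  z >= -0.75 -> could be stanine 4
  z >= -0.25 -> could be stanine 5
  z >= 0.25 -> could be stanine 6
  z >= 0.75 -> could be stanine 7
  z >= 1.25 -> could be stanine 8
  z < 1.75
Highest qualifying boundary gives stanine = 8

8


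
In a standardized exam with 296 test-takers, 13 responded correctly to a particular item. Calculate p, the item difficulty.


Item difficulty p = number correct / total examinees
p = 13 / 296
p = 0.0439

0.0439


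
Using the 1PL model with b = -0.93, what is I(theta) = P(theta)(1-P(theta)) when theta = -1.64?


P = 1/(1+exp(-(-1.64--0.93))) = 0.3296
I = P*(1-P) = 0.3296 * 0.6704
I = 0.221

0.221


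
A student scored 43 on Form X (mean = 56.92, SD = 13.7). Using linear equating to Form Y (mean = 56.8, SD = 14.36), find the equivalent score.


slope = SD_Y / SD_X = 14.36 / 13.7 ~ 1.0482
intercept = mean_Y - slope * mean_X = 56.8 - (14.36 / 13.7) * 56.92 ~ -2.8621
Y = slope * X + intercept. To avoid rounding drift from the rounded slope/intercept, evaluate the equivalent form Y = mean_Y + SD_Y * (X - mean_X) / SD_X at full precision:
Y = 56.8 + 14.36 * (43 - 56.92) / 13.7
Y = 56.8 - 14.36 * 13.92 / 13.7
Y = 56.8 - 199.8912 / 13.7
Y = 56.8 - 14.5906
Y = 42.2094

42.2094


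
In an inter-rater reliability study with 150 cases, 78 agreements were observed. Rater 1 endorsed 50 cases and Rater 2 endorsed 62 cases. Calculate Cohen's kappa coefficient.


P_o = 78/150 = 0.52
P_e = (50*62 + 100*88) / 22500 = 0.528889
kappa = (P_o - P_e) / (1 - P_e)
kappa = (0.52 - 0.528889) / (1 - 0.528889)
kappa = -0.0189

-0.0189


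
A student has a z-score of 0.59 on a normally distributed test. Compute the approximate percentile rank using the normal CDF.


CDF(z) = 0.5 * (1 + erf(z/sqrt(2)))
erf(0.4172) = 0.4448
CDF = 0.7224
Percentile rank = 0.7224 * 100 = 72.24

72.24


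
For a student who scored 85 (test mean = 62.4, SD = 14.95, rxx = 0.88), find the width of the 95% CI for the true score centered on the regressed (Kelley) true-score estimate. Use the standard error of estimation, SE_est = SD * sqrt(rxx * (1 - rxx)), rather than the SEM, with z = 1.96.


True score estimate = 0.88*85 + 0.12*62.4 = 82.288
SE_est = SD * sqrt(rxx * (1 - rxx)) = 14.95 * sqrt(0.88 * 0.12) = 14.95 * sqrt(0.1056) = 4.858175
CI = T_est +/- z * SE_est, so width = 2 * z * SE_est = 2 * 1.96 * 4.858175
Width = 19.044

19.044


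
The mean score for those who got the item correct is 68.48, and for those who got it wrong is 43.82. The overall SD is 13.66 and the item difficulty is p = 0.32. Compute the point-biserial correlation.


q = 1 - p = 0.68
rpb = ((M1 - M0) / SD) * sqrt(p * q)
rpb = ((68.48 - 43.82) / 13.66) * sqrt(0.32 * 0.68)
rpb = 0.8421

0.8421


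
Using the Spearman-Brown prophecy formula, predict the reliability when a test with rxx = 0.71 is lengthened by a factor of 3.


r_new = (n * rxx) / (1 + (n-1) * rxx)
r_new = (3 * 0.71) / (1 + 2 * 0.71)
r_new = 2.13 / 2.42
r_new = 0.8802

0.8802


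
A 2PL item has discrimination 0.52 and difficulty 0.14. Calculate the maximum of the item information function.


For 2PL, max info at theta = b = 0.14
I_max = a^2 / 4 = 0.52^2 / 4
= 0.2704 / 4
I_max = 0.0676

0.0676


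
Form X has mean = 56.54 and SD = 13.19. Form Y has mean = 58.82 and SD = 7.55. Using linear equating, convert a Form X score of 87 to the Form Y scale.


slope = SD_Y / SD_X = 7.55 / 13.19 ~ 0.5724
intercept = mean_Y - slope * mean_X = 58.82 - (7.55 / 13.19) * 56.54 ~ 26.4563
Y = slope * X + intercept. To avoid rounding drift from the rounded slope/intercept, evaluate the equivalent form Y = mean_Y + SD_Y * (X - mean_X) / SD_X at full precision:
Y = 58.82 + 7.55 * (87 - 56.54) / 13.19
Y = 58.82 + 7.55 * 30.46 / 13.19
Y = 58.82 + 229.973 / 13.19
Y = 58.82 + 17.4354
Y = 76.2554

76.2554


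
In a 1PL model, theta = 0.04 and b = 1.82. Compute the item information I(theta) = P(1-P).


P = 1/(1+exp(-(0.04-1.82))) = 0.1443
I = P*(1-P) = 0.1443 * 0.8557
I = 0.1235

0.1235


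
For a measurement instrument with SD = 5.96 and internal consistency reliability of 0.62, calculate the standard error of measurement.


SEM = SD * sqrt(1 - rxx)
SEM = 5.96 * sqrt(1 - 0.62)
SEM = 5.96 * sqrt(0.38) = 5.96 * 0.616441
SEM = 3.674

3.674


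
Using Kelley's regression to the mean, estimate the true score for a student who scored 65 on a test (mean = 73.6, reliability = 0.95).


T_est = rxx * X + (1 - rxx) * mean
T_est = 0.95 * 65 + 0.05 * 73.6
T_est = 61.75 + 3.68
T_est = 65.43

65.43


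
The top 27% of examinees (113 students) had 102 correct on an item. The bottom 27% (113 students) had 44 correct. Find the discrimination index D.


p_upper = 102/113 = 0.9027
p_lower = 44/113 = 0.3894
D = 0.9027 - 0.3894 = 0.5133

0.5133


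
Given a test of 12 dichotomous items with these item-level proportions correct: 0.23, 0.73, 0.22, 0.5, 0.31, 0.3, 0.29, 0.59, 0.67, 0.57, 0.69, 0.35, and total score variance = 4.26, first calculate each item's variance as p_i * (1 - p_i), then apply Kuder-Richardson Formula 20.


For each item, compute p_i * q_i:
  Item 1: 0.23 * 0.77 = 0.1771
  Item 2: 0.73 * 0.27 = 0.1971
  Item 3: 0.22 * 0.78 = 0.1716
  Item 4: 0.5 * 0.5 = 0.25
  Item 5: 0.31 * 0.69 = 0.2139
  Item 6: 0.3 * 0.7 = 0.21
  Item 7: 0.29 * 0.71 = 0.2059
  Item 8: 0.59 * 0.41 = 0.2419
  Item 9: 0.67 * 0.33 = 0.2211
  Item 10: 0.57 * 0.43 = 0.2451
  Item 11: 0.69 * 0.31 = 0.2139
  Item 12: 0.35 * 0.65 = 0.2275
Sum(p_i * q_i) = 0.1771 + 0.1971 + 0.1716 + 0.25 + 0.2139 + 0.21 + 0.2059 + 0.2419 + 0.2211 + 0.2451 + 0.2139 + 0.2275 = 2.5751
KR-20 = (k/(k-1)) * (1 - Sum(p_i*q_i) / Var_total)
= (12/11) * (1 - 2.5751/4.26)
= 1.0909 * 0.3955
KR-20 = 0.4315

0.4315


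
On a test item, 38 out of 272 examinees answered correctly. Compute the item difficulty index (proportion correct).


Item difficulty p = number correct / total examinees
p = 38 / 272
p = 0.1397

0.1397


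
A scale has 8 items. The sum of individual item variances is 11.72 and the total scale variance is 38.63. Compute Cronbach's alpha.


alpha = (k/(k-1)) * (1 - sum(si^2)/s_total^2)
= (8/7) * (1 - 11.72/38.63)
alpha = 0.7961

0.7961


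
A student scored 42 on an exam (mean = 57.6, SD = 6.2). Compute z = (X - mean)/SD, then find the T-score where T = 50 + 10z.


z = (X - mean) / SD = (42 - 57.6) / 6.2
z = -15.6 / 6.2
z = -2.5161
T-score = T = 50 + 10z
Carry z at full precision (z = -15.6 / 6.2) into the conversion:
T-score = 50 + 10 * (-15.6 / 6.2) = 50 + -156 / 6.2
T-score = 50 + -25.1613
T-score = 24.8387

24.8387


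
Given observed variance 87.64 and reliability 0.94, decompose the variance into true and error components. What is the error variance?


var_true = rxx * var_obs = 0.94 * 87.64 = 82.3816
var_error = var_obs - var_true
var_error = 87.64 - 82.3816
var_error = 5.2584

5.2584


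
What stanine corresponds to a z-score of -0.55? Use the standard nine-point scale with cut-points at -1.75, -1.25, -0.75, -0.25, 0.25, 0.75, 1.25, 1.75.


Stanine boundaries: [-1.75, -1.25, -0.75, -0.25, 0.25, 0.75, 1.25, 1.75]
z = -0.55
Check each boundary:
  z >= -1.75 -> could be stanine 2
  z >= -1.25 -> could be stanine 3
  z >= -0.75 -> could be stanine 4
  z < -0.25
  z < 0.25
  z < 0.75
  z < 1.25
  z < 1.75
Highest qualifying boundary gives stanine = 4

4


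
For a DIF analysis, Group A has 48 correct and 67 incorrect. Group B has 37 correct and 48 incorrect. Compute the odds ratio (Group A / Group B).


Odds_A = 48/67 = 0.7164
Odds_B = 37/48 = 0.7708
OR = Odds_A / Odds_B = 0.7164 / 0.7708
Exactly, OR = (48 * 48) / (67 * 37) = 2304 / 2479
OR = 0.9294

0.9294


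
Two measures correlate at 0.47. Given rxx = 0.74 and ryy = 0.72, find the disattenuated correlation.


r_corrected = rxy / sqrt(rxx * ryy)
= 0.47 / sqrt(0.74 * 0.72)
= 0.47 / sqrt(0.5328)
= 0.47 / 0.729932
r_corrected = 0.6439

0.6439


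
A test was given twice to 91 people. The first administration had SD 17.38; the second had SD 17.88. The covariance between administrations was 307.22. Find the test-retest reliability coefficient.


r = cov(X,Y) / (SD_X * SD_Y)
r = 307.22 / (17.38 * 17.88)
r = 307.22 / 310.7544
r = 0.9886

0.9886


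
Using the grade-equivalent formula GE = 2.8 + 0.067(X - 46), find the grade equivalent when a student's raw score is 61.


raw - median = 61 - 46 = 15
slope * diff = 0.067 * 15 = 1.005
GE = 2.8 + 1.005
GE = 3.805

3.805


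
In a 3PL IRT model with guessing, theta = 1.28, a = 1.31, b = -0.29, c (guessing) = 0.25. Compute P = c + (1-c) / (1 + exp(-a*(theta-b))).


logit = 1.31*(1.28 - -0.29) = 2.0567
P* = 1/(1 + exp(-2.0567)) = 0.8866
P = 0.25 + (1 - 0.25) * 0.8866
P = 0.915

0.915


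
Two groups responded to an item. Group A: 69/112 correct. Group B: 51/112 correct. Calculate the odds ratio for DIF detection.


Odds_A = 69/43 = 1.6047
Odds_B = 51/61 = 0.8361
OR = Odds_A / Odds_B = 1.6047 / 0.8361
Exactly, OR = (69 * 61) / (43 * 51) = 4209 / 2193
OR = 1.9193

1.9193
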